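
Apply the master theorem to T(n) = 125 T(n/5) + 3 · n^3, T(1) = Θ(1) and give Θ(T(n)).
T(n) = Θ(n^3 log n)

log_5 125 = 3, and f(n) = 3 · n^3 = Θ(n^(log_5 125)). This is Case 2 of the master theorem: T(n) = Θ(f(n) · log n) = Θ(n^3 log n).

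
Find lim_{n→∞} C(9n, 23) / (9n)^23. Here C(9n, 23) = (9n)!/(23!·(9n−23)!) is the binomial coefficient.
lim = 1/23! = 1/25852016738884976640000

With N = 9n → ∞: C(N, 23) / N^23 = [N(N−1)…(N−22)] / (23! · N^23) = (1/23!) · 1 · (1 − 1/(9n)) · … · (1 − 22/(9n)). Each factor → 1 as N → ∞, so the limit is 1/23! = 1/25852016738884976640000.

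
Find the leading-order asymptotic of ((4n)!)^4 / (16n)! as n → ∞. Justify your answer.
((4n)!)^4/(16n)! ~ ((2π·4n)^(3/2) / 2) · 4^(−4·4n)  →  0

Write N = 4n. Stirling: N! ~ sqrt(2π N)(N/e)^N and (4N)! ~ sqrt(2π·4N)·(4N/e)^(4N).
  (N!)^4/(4N)! ~ (2π N)^(4/2) (N/e)^(4N) / [sqrt(2π·4N) (4N/e)^(4N)]
     = (2π N)^(4/2) / sqrt(2π·4N) · (N/(4N))^(4N)
     = (2π N)^((4−1)/2) / 2 · 4^(−4N).
Since 4^4 > 1, the factor 4^(−4N) decays exponentially, so the ratio → 0. Substituting N = 4n gives the stated form.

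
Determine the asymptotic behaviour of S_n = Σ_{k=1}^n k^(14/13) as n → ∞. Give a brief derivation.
S_n ~ (13/27) · n^(27/13)

Integral comparison: Σ_{k=1}^n k^(14/13) = ∫_0^n x^(14/13) dx + O(n^(14/13)). The integral is n^(1 + 14/13) / (1 + 14/13) = n^((14+13)/13) / ((14+13)/13) = (13/27) · n^(27/13).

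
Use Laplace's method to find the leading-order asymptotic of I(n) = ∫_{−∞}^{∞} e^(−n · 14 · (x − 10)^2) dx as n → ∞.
I(n) = sqrt(π/(14n))

Here φ(x) = 14 · (x − 10)^2 has its unique minimum at x* = 10 with φ(x*) = 0 and φ''(x*) = 28. Laplace's method gives
  I(n) ~ e^(−n φ(x*)) · sqrt(2π / (n · φ''(x*))) = sqrt(2π / (28n)) = sqrt(π/(14n)).
This is exact: substituting u = (x − 10)·sqrt(14n) gives I(n) = (1/sqrt(14n)) ∫_{−∞}^{∞} e^(−u^2) du = sqrt(π/(14n)).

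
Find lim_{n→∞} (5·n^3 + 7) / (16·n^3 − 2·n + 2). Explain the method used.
lim = 5/16

For large n the leading n^3 terms dominate both numerator and denominator. Dividing top and bottom by n^3, every other term tends to 0, leaving 5/16.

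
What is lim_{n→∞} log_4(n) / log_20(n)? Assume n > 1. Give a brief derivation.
lim = ln(20) / ln(4) = log_4(20)

Change of base: log_4(n) = ln n / ln 4 and log_20(n) = ln n / ln 20. The ratio is (ln n / ln 4) · (ln 20 / ln n) = ln 20 / ln 4, a constant independent of n. So the limit is ln 20 / ln 4 = log_4(20).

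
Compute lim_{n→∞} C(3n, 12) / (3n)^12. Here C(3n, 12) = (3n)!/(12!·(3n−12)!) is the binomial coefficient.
lim = 1/12! = 1/479001600

With N = 3n → ∞: C(N, 12) / N^12 = [N(N−1)…(N−11)] / (12! · N^12) = (1/12!) · 1 · (1 − 1/(3n)) · … · (1 − 11/(3n)). Each factor → 1 as N → ∞, so the limit is 1/12! = 1/479001600.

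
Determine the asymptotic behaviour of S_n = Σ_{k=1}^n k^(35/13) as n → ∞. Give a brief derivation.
S_n ~ (13/48) · n^(48/13)

Integral comparison: Σ_{k=1}^n k^(35/13) = ∫_0^n x^(35/13) dx + O(n^(35/13)). The integral is n^(1 + 35/13) / (1 + 35/13) = n^((35+13)/13) / ((35+13)/13) = (13/48) · n^(48/13).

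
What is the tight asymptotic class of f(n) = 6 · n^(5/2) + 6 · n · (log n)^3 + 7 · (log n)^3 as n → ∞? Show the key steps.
f(n) ∈ Θ(n^(5/2))

Compare the terms by growth order. For large n, n^a · (log n)^b dominates n^a' · (log n)^b' iff a > a', or (a = a' and b > b'). Ranking the 3 terms shows the dominant one is 6 · n^(5/2). Hence f(n) ∈ Θ(n^(5/2)).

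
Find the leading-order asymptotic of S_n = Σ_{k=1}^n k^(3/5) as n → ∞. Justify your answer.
S_n ~ (5/8) · n^(8/5)

Integral comparison: Σ_{k=1}^n k^(3/5) = ∫_0^n x^(3/5) dx + O(n^(3/5)). The integral is n^(1 + 3/5) / (1 + 3/5) = n^((3+5)/5) / ((3+5)/5) = (5/8) · n^(8/5).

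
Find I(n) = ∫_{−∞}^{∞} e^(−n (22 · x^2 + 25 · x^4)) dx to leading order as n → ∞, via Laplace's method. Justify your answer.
I(n) ~ sqrt(π/(22n))

φ(x) = 22 · x^2 + 25 · x^4 has its unique global minimum at x* = 0 (since φ'(x) = 44x + 100x^3 = 0 only at x = 0 for real x with both coefficients positive, and φ → ∞ as |x| → ∞). At x* = 0, φ(0) = 0 and φ''(0) = 44. Laplace's method then gives
  I(n) ~ sqrt(2π / (n · φ''(0))) · e^(−n φ(0)) = sqrt(2π / (44n)) = sqrt(π/(22n)).
The 25 · x^4 term contributes only at subleading order (an O(1/n) relative correction).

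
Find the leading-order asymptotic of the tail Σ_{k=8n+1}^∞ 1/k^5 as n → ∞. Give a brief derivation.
Σ_{k>8n} 1/k^5 ~ 1/(4 · (8n)^4)

Compare to the integral: ∫_{8n}^∞ x^(−5) dx = [−x^(−4)/4]_{8n}^∞ = 1/((5−1)·(8n)^4). Euler-Maclaurin then gives
  Σ_{k>8n} 1/k^5 = ∫_{8n}^∞ dx/x^5 − 1/(2·(8n)^5) + O(1/(8n)^6).
(Equivalently this is ζ(5) − Σ_{k≤8n} 1/k^5.)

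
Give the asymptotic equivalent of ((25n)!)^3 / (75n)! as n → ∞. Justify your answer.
((25n)!)^3/(75n)! ~ ((2π·25n)^(2/2) / sqrt(3)) · 3^(−3·25n)  →  0

Write N = 25n. Stirling: N! ~ sqrt(2π N)(N/e)^N and (3N)! ~ sqrt(2π·3N)·(3N/e)^(3N).
  (N!)^3/(3N)! ~ (2π N)^(3/2) (N/e)^(3N) / [sqrt(2π·3N) (3N/e)^(3N)]
     = (2π N)^(3/2) / sqrt(2π·3N) · (N/(3N))^(3N)
     = (2π N)^((3−1)/2) / sqrt(3) · 3^(−3N).
Since 3^3 > 1, the factor 3^(−3N) decays exponentially, so the ratio → 0. Substituting N = 25n gives the stated form.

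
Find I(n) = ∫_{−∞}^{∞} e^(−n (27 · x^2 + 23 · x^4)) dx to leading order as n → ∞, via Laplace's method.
I(n) ~ sqrt(π/(27n))

φ(x) = 27 · x^2 + 23 · x^4 has its unique global minimum at x* = 0 (since φ'(x) = 54x + 92x^3 = 0 only at x = 0 for real x with both coefficients positive, and φ → ∞ as |x| → ∞). At x* = 0, φ(0) = 0 and φ''(0) = 54. Laplace's method then gives
  I(n) ~ sqrt(2π / (n · φ''(0))) · e^(−n φ(0)) = sqrt(2π / (54n)) = sqrt(π/(27n)).
The 23 · x^4 term contributes only at subleading order (an O(1/n) relative correction).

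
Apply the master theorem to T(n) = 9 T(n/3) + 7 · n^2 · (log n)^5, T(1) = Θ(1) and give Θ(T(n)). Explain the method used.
T(n) = Θ(n^2 · (log n)^6)

Here log_3 9 = 2 and f(n) = 7 · n^2 · (log n)^5 = Θ(n^(log_3 9) · (log n)^5). This is the extended Case 2 of the master theorem (f matches the critical exponent up to log factors), giving T(n) = Θ(n^(log_3 9) · (log n)^(5+1)) = Θ(n^2 · (log n)^6).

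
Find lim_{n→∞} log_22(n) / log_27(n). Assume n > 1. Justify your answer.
lim = ln(27) / ln(22) = log_22(27)

Change of base: log_22(n) = ln n / ln 22 and log_27(n) = ln n / ln 27. The ratio is (ln n / ln 22) · (ln 27 / ln n) = ln 27 / ln 22, a constant independent of n. So the limit is ln 27 / ln 22 = log_22(27).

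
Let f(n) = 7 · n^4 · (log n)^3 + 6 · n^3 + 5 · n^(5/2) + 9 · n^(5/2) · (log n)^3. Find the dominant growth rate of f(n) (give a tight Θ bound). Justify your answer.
f(n) ∈ Θ(n^4 · (log n)^3)

Compare the terms by growth order. For large n, n^a · (log n)^b dominates n^a' · (log n)^b' iff a > a', or (a = a' and b > b'). Ranking the 4 terms shows the dominant one is 7 · n^4 · (log n)^3. Hence f(n) ∈ Θ(n^4 · (log n)^3).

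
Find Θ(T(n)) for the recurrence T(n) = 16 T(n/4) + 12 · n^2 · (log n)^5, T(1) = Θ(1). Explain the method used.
T(n) = Θ(n^2 · (log n)^6)

Here log_4 16 = 2 and f(n) = 12 · n^2 · (log n)^5 = Θ(n^(log_4 16) · (log n)^5). This is the extended Case 2 of the master theorem (f matches the critical exponent up to log factors), giving T(n) = Θ(n^(log_4 16) · (log n)^(5+1)) = Θ(n^2 · (log n)^6).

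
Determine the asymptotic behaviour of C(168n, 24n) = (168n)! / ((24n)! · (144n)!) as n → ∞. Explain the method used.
C(168n, 24n) ~ (823543/46656)^(24n) · sqrt(7/(12π·24n))

Write N = 24n. Apply Stirling to each factorial:
  (7N)! ~ sqrt(2π·7N) · (7N/e)^(7N),
  N! ~ sqrt(2π N) · (N/e)^N,
  (6N)! ~ sqrt(2π·6N) · (6N/e)^(6N).
The exponential factors combine to (7N)^(7N) / (N^N · (6N)^(6N)) = 7^(7N)/6^(6N) = (7^7/6^6)^N = (823543/46656)^N.
The square-root prefactors combine to sqrt(2π·7N) / (sqrt(2π N)·sqrt(2π·6N)) = sqrt(7 / (2π·6·N)) = sqrt(7/(12π·24n)).
Substituting N = 24n: C(168n, 24n) ~ (823543/46656)^(24n) · sqrt(7/(12π·24n)).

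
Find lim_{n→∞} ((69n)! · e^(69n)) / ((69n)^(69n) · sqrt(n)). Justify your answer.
lim = sqrt(2π·69)

Stirling: (69n)! ~ sqrt(2π·69n) · (69n/e)^(69n). Hence
  (69n)! · e^(69n) / (69n)^(69n) ~ sqrt(2π·69n).
Dividing by sqrt(n): sqrt(2π·69n) / sqrt(n) = sqrt(2π·69) · n^((1−1)/2), so the limit is sqrt(2π·69).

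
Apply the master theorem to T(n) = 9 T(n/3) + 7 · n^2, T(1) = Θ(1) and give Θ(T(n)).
T(n) = Θ(n^2 log n)

log_3 9 = 2, and f(n) = 7 · n^2 = Θ(n^(log_3 9)). This is Case 2 of the master theorem: T(n) = Θ(f(n) · log n) = Θ(n^2 log n).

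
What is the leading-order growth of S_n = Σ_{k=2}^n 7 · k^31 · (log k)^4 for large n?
S_n ~ 7 · n^32 · (log n)^4 / 32

By integral comparison, S_n = ∫_1^n 7 · x^31 · (log x)^4 dx + O(n^31 · (log n)^4). For the integral, the leading term of ∫_1^n x^31 (log x)^4 dx is n^32/32 · (log n)^4 (by repeated integration by parts; each step lowers the log-exponent and produces a relatively O(1/log n) correction). Hence S_n ~ 7 · n^32 · (log n)^4 / 32.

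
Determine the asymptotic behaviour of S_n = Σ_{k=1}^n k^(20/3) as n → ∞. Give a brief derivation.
S_n ~ (3/23) · n^(23/3)

Integral comparison: Σ_{k=1}^n k^(20/3) = ∫_0^n x^(20/3) dx + O(n^(20/3)). The integral is n^(1 + 20/3) / (1 + 20/3) = n^((20+3)/3) / ((20+3)/3) = (3/23) · n^(23/3).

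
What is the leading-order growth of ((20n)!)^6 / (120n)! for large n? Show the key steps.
((20n)!)^6/(120n)! ~ ((2π·20n)^(5/2) / sqrt(6)) · 6^(−6·20n)  →  0

Write N = 20n. Stirling: N! ~ sqrt(2π N)(N/e)^N and (6N)! ~ sqrt(2π·6N)·(6N/e)^(6N).
  (N!)^6/(6N)! ~ (2π N)^(6/2) (N/e)^(6N) / [sqrt(2π·6N) (6N/e)^(6N)]
     = (2π N)^(6/2) / sqrt(2π·6N) · (N/(6N))^(6N)
     = (2π N)^((6−1)/2) / sqrt(6) · 6^(−6N).
Since 6^6 > 1, the factor 6^(−6N) decays exponentially, so the ratio → 0. Substituting N = 20n gives the stated form.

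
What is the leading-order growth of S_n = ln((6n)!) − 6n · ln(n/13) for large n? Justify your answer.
S_n ~ 6n · (ln 78 − 1) + O(ln n)

Stirling: ln((6n)!) = 6n ln(6n) − 6n + O(ln n).
  S_n = 6n ln(6n) − 6n − 6n ln(n/13) + O(ln n)
      = 6n ln(6n) − 6n ln n + 6n ln 13 − 6n + O(ln n)
      = 6n ln 6 + 6n ln 13 − 6n + O(ln n)
      = 6n (ln 78 − 1) + O(ln n).
Numerically ln(78) − 1 ≈ 3.3567.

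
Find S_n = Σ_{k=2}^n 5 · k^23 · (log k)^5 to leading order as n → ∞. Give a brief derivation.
S_n ~ 5 · n^24 · (log n)^5 / 24

By integral comparison, S_n = ∫_1^n 5 · x^23 · (log x)^5 dx + O(n^23 · (log n)^5). For the integral, the leading term of ∫_1^n x^23 (log x)^5 dx is n^24/24 · (log n)^5 (by repeated integration by parts; each step lowers the log-exponent and produces a relatively O(1/log n) correction). Hence S_n ~ 5 · n^24 · (log n)^5 / 24.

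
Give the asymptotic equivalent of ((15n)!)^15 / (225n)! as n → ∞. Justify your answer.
((15n)!)^15/(225n)! ~ ((2π·15n)^(14/2) / sqrt(15)) · 15^(−15·15n)  →  0

Write N = 15n. Stirling: N! ~ sqrt(2π N)(N/e)^N and (15N)! ~ sqrt(2π·15N)·(15N/e)^(15N).
  (N!)^15/(15N)! ~ (2π N)^(15/2) (N/e)^(15N) / [sqrt(2π·15N) (15N/e)^(15N)]
     = (2π N)^(15/2) / sqrt(2π·15N) · (N/(15N))^(15N)
     = (2π N)^((15−1)/2) / sqrt(15) · 15^(−15N).
Since 15^15 > 1, the factor 15^(−15N) decays exponentially, so the ratio → 0. Substituting N = 15n gives the stated form.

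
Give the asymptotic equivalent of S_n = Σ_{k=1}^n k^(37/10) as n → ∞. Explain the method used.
S_n ~ (10/47) · n^(47/10)

Integral comparison: Σ_{k=1}^n k^(37/10) = ∫_0^n x^(37/10) dx + O(n^(37/10)). The integral is n^(1 + 37/10) / (1 + 37/10) = n^((37+10)/10) / ((37+10)/10) = (10/47) · n^(47/10).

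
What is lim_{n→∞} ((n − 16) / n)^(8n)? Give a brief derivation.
lim = e^(−128)

Rewrite as (1 − 16/n)^(8n). By the standard limit (1 + x/n)^n → e^x, we have (1 − 16/n)^n → e^(−16), and raising to the 8th power gives e^(−128).
More precisely, ln[(1 − 16/n)^(8n)] = 8n · ln(1 − 16/n) = 8n · (-16/n + O(1/n^2)) = -128 + O(1/n) → -128.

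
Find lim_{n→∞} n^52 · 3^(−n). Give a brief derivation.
lim = 0

Exponentials with base > 1 dominate every fixed polynomial: for any fixed c, n^c / 3^n → 0 as n → ∞ (e.g. by the ratio test, or by writing 3^n = e^(n ln 3) and noting e^(n ln 3) / n^c → ∞). Hence n^52 · 3^(−n) = n^52 / 3^n → 0.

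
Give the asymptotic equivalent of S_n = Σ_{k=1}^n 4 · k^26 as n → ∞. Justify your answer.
S_n ~ 4 · n^27 / 27

By integral comparison (Euler-Maclaurin), Σ_{k=1}^n 4 · k^26 = 4 · ∫_0^n x^26 dx + O(n^26) = 4 · n^27/27 + O(n^26). (Equivalently, Faulhaber's formula gives the same leading term.)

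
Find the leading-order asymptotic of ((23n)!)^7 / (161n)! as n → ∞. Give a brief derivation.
((23n)!)^7/(161n)! ~ ((2π·23n)^(6/2) / sqrt(7)) · 7^(−7·23n)  →  0

Write N = 23n. Stirling: N! ~ sqrt(2π N)(N/e)^N and (7N)! ~ sqrt(2π·7N)·(7N/e)^(7N).
  (N!)^7/(7N)! ~ (2π N)^(7/2) (N/e)^(7N) / [sqrt(2π·7N) (7N/e)^(7N)]
     = (2π N)^(7/2) / sqrt(2π·7N) · (N/(7N))^(7N)
     = (2π N)^((7−1)/2) / sqrt(7) · 7^(−7N).
Since 7^7 > 1, the factor 7^(−7N) decays exponentially, so the ratio → 0. Substituting N = 23n gives the stated form.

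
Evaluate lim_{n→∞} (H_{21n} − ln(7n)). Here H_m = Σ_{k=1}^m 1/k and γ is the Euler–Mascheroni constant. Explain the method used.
lim = ln 3 + γ

By Euler-Maclaurin, H_m = ln m + γ + O(1/m). So
  H_{21n} − ln(7n) = ln(21n) + γ − ln(7n) + O(1/n)
                       = ln(21/7) + γ + O(1/n).
Hence the limit is ln(21/7) + γ (= ln 3).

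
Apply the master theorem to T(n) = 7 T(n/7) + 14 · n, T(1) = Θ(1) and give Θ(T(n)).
T(n) = Θ(n log n)

log_7 7 = 1, and f(n) = 14 · n = Θ(n^(log_7 7)). This is Case 2 of the master theorem: T(n) = Θ(f(n) · log n) = Θ(n log n).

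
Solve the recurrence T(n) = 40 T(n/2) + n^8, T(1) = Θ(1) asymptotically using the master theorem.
T(n) = Θ(n^8)

log_2 40 ≈ 5.322. f(n) = n^8 dominates n^(log_2 40) since 8 > 5.322, and the regularity condition a·f(n/b) = 40·(n/2)^8 = (40/256)·n^8 ≤ c·f(n) holds with c = 40/256 ≈ 0.156 < 1. So this is Case 3: T(n) = Θ(f(n)) = Θ(n^8).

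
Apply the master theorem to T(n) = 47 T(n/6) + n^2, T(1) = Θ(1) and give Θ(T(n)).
T(n) = Θ(n^(log_6 47))

Master theorem: compare f(n) = n^2 to n^(log_6 47) where log_6 47 ≈ 2.149. Since 2 < log_6 47, we have f(n) = O(n^(log_6 47 − ε)) for some ε > 0 — Case 1. Hence T(n) = Θ(n^(log_6 47)).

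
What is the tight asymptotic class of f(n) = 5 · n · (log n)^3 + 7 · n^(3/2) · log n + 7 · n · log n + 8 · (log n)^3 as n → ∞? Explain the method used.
f(n) ∈ Θ(n^(3/2) · log n)

Compare the terms by growth order. For large n, n^a · (log n)^b dominates n^a' · (log n)^b' iff a > a', or (a = a' and b > b'). Ranking the 4 terms shows the dominant one is 7 · n^(3/2) · log n. Hence f(n) ∈ Θ(n^(3/2) · log n).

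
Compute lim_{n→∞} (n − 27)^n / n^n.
lim = e^(−27)

Rewrite as (1 − 27/n)^(n). By the standard limit (1 + x/n)^n → e^x, we have (1 − 27/n)^n → e^(−27), and raising to the 1st power gives e^(−27).
More precisely, ln[(1 − 27/n)^(n)] = n · ln(1 − 27/n) = n · (-27/n + O(1/n^2)) = -27 + O(1/n) → -27.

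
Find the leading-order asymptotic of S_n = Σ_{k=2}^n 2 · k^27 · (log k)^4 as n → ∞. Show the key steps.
S_n ~ n^28 · (log n)^4 / 14

By integral comparison, S_n = ∫_1^n 2 · x^27 · (log x)^4 dx + O(n^27 · (log n)^4). For the integral, the leading term of ∫_1^n x^27 (log x)^4 dx is n^28/28 · (log n)^4 (by repeated integration by parts; each step lowers the log-exponent and produces a relatively O(1/log n) correction). Hence S_n ~ n^28 · (log n)^4 / 14.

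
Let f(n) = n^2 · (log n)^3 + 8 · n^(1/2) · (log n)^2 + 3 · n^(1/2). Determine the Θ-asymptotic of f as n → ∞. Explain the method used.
f(n) ∈ Θ(n^2 · (log n)^3)

Compare the terms by growth order. For large n, n^a · (log n)^b dominates n^a' · (log n)^b' iff a > a', or (a = a' and b > b'). Ranking the 3 terms shows the dominant one is n^2 · (log n)^3. Hence f(n) ∈ Θ(n^2 · (log n)^3).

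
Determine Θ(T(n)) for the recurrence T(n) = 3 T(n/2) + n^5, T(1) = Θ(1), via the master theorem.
T(n) = Θ(n^5)

log_2 3 ≈ 1.585. f(n) = n^5 dominates n^(log_2 3) since 5 > 1.585, and the regularity condition a·f(n/b) = 3·(n/2)^5 = (3/32)·n^5 ≤ c·f(n) holds with c = 3/32 ≈ 0.0938 < 1. So this is Case 3: T(n) = Θ(f(n)) = Θ(n^5).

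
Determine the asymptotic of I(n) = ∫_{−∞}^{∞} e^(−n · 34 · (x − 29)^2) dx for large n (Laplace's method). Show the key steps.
I(n) = sqrt(π/(34n))

Here φ(x) = 34 · (x − 29)^2 has its unique minimum at x* = 29 with φ(x*) = 0 and φ''(x*) = 68. Laplace's method gives
  I(n) ~ e^(−n φ(x*)) · sqrt(2π / (n · φ''(x*))) = sqrt(2π / (68n)) = sqrt(π/(34n)).
This is exact: substituting u = (x − 29)·sqrt(34n) gives I(n) = (1/sqrt(34n)) ∫_{−∞}^{∞} e^(−u^2) du = sqrt(π/(34n)).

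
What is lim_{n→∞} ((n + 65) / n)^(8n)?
lim = e^520

Rewrite as (1 + 65/n)^(8n). By the standard limit (1 + x/n)^n → e^x, we have (1 + 65/n)^n → e^65, and raising to the 8th power gives e^520.
More precisely, ln[(1 + 65/n)^(8n)] = 8n · ln(1 + 65/n) = 8n · (65/n + O(1/n^2)) = 520 + O(1/n) → 520.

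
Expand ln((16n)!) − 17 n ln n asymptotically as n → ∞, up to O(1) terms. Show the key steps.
ln((16n)!) − 17 n ln n = −n ln n + 16(ln 16 − 1) n + (1/2) ln(2π·16n) + O(1/n)

Stirling: ln((16n)!) = 16n ln(16n) − 16n + (1/2) ln(2π·16n) + O(1/n).
Expand 16n ln(16n) = 16n (ln n + ln 16) = 16n ln n + 16n ln 16.
Subtract 17n ln n: leading term is (16 − 17) n ln n = −n ln n. The next term is 16n ln 16 − 16n = 16(ln 16 − 1) n. Then the (1/2) ln(2π·16n) correction.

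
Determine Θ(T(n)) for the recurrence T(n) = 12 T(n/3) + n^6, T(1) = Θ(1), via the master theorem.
T(n) = Θ(n^6)

log_3 12 ≈ 2.262. f(n) = n^6 dominates n^(log_3 12) since 6 > 2.262, and the regularity condition a·f(n/b) = 12·(n/3)^6 = (12/729)·n^6 ≤ c·f(n) holds with c = 12/729 ≈ 0.0165 < 1. So this is Case 3: T(n) = Θ(f(n)) = Θ(n^6).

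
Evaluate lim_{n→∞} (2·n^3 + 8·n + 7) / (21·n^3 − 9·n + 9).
lim = 2/21

For large n the leading n^3 terms dominate both numerator and denominator. Dividing top and bottom by n^3, every other term tends to 0, leaving 2/21.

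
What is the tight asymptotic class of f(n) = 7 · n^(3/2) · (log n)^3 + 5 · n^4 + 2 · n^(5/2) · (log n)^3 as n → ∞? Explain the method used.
f(n) ∈ Θ(n^4)

Compare the terms by growth order. For large n, n^a · (log n)^b dominates n^a' · (log n)^b' iff a > a', or (a = a' and b > b'). Ranking the 3 terms shows the dominant one is 5 · n^4. Hence f(n) ∈ Θ(n^4).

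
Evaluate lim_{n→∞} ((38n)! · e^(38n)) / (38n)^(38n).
lim = ∞

Stirling: (38n)! ~ sqrt(2π·38n) · (38n/e)^(38n). Hence
  (38n)! · e^(38n) / (38n)^(38n) ~ sqrt(2π·38n) = sqrt(2π·38) · sqrt(n) → ∞.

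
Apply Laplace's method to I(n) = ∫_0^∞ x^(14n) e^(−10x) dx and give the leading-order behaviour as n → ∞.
I(n) ~ (sqrt(2π·14n) / 10) · (14n/(10e))^(14n)

Write the integrand as exp(14n ln x − 10x) and set f(x) = 14n ln x − 10x. Then f'(x) = 14n/x − 10 = 0 at x* = 14n/10, and f''(x*) = −14n/x*^2 = −10^2/(14n). Laplace's method (interior maximum) gives
  I(n) ~ e^(f(x*)) · sqrt(2π / |f''(x*)|)
        = exp(14n ln(14n/10) − 14n) · sqrt(2π · 14n / 10^2)
        = (14n/10)^(14n) e^(−14n) · sqrt(2π·14n) / 10
        = (sqrt(2π·14n) / 10) · (14n/(10e))^(14n).
This matches Γ(14n+1)/10^(14n+1) with Stirling applied to Γ.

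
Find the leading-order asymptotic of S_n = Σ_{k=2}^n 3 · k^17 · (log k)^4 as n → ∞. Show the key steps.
S_n ~ n^18 · (log n)^4 / 6

By integral comparison, S_n = ∫_1^n 3 · x^17 · (log x)^4 dx + O(n^17 · (log n)^4). For the integral, the leading term of ∫_1^n x^17 (log x)^4 dx is n^18/18 · (log n)^4 (by repeated integration by parts; each step lowers the log-exponent and produces a relatively O(1/log n) correction). Hence S_n ~ n^18 · (log n)^4 / 6.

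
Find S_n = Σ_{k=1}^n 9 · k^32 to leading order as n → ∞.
S_n ~ 3 · n^33 / 11

By integral comparison (Euler-Maclaurin), Σ_{k=1}^n 9 · k^32 = 9 · ∫_0^n x^32 dx + O(n^32) = 9 · n^33/33 = 3 · n^33 / 11 + O(n^32). (Equivalently, Faulhaber's formula gives the same leading term.)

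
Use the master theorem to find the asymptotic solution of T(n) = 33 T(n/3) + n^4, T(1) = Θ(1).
T(n) = Θ(n^4)

log_3 33 ≈ 3.183. f(n) = n^4 dominates n^(log_3 33) since 4 > 3.183, and the regularity condition a·f(n/b) = 33·(n/3)^4 = (33/81)·n^4 ≤ c·f(n) holds with c = 33/81 ≈ 0.407 < 1. So this is Case 3: T(n) = Θ(f(n)) = Θ(n^4).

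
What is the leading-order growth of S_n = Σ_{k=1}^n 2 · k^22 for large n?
S_n ~ 2 · n^23 / 23

By integral comparison (Euler-Maclaurin), Σ_{k=1}^n 2 · k^22 = 2 · ∫_0^n x^22 dx + O(n^22) = 2 · n^23/23 + O(n^22). (Equivalently, Faulhaber's formula gives the same leading term.)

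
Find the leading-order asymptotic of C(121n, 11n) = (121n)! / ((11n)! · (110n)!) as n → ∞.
C(121n, 11n) ~ (285311670611/10000000000)^(11n) · sqrt(11/(20π·11n))

Write N = 11n. Apply Stirling to each factorial:
  (11N)! ~ sqrt(2π·11N) · (11N/e)^(11N),
  N! ~ sqrt(2π N) · (N/e)^N,
  (10N)! ~ sqrt(2π·10N) · (10N/e)^(10N).
The exponential factors combine to (11N)^(11N) / (N^N · (10N)^(10N)) = 11^(11N)/10^(10N) = (11^11/10^10)^N = (285311670611/10000000000)^N.
The square-root prefactors combine to sqrt(2π·11N) / (sqrt(2π N)·sqrt(2π·10N)) = sqrt(11 / (2π·10·N)) = sqrt(11/(20π·11n)).
Substituting N = 11n: C(121n, 11n) ~ (285311670611/10000000000)^(11n) · sqrt(11/(20π·11n)).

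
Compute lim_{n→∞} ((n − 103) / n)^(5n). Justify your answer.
lim = e^(−515)

Rewrite as (1 − 103/n)^(5n). By the standard limit (1 + x/n)^n → e^x, we have (1 − 103/n)^n → e^(−103), and raising to the 5th power gives e^(−515).
More precisely, ln[(1 − 103/n)^(5n)] = 5n · ln(1 − 103/n) = 5n · (-103/n + O(1/n^2)) = -515 + O(1/n) → -515.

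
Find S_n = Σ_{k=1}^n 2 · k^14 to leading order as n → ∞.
S_n ~ 2 · n^15 / 15

By integral comparison (Euler-Maclaurin), Σ_{k=1}^n 2 · k^14 = 2 · ∫_0^n x^14 dx + O(n^14) = 2 · n^15/15 + O(n^14). (Equivalently, Faulhaber's formula gives the same leading term.)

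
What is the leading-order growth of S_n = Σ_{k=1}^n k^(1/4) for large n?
S_n ~ (4/5) · n^(5/4)

Integral comparison: Σ_{k=1}^n k^(1/4) = ∫_0^n x^(1/4) dx + O(n^(1/4)). The integral is n^(1 + 1/4) / (1 + 1/4) = n^((1+4)/4) / ((1+4)/4) = (4/5) · n^(5/4).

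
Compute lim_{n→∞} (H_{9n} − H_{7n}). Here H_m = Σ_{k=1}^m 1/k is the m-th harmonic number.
lim = ln(9/7)

Euler-Maclaurin gives H_m = ln m + γ + 1/(2m) + O(1/m^2). The γ and O(1/m) terms cancel in the difference:
  H_{9n} − H_{7n} = ln(9n) − ln(7n) + O(1/n) = ln(9/7) + O(1/n).
Hence the limit is ln(9/7).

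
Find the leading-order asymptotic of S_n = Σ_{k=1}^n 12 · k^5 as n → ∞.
S_n ~ 2 · n^6

By integral comparison (Euler-Maclaurin), Σ_{k=1}^n 12 · k^5 = 12 · ∫_0^n x^5 dx + O(n^5) = 12 · n^6/6 = 2 · n^6 + O(n^5). (Equivalently, Faulhaber's formula gives the same leading term.)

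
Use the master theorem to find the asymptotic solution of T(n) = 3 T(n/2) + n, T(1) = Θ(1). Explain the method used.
T(n) = Θ(n^(log_2 3))

Master theorem: compare f(n) = n to n^(log_2 3) where log_2 3 ≈ 1.585. Since 1 < log_2 3, we have f(n) = O(n^(log_2 3 − ε)) for some ε > 0 — Case 1. Hence T(n) = Θ(n^(log_2 3)).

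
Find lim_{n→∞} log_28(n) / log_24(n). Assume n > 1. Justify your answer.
lim = ln(24) / ln(28) = log_28(24)

Change of base: log_28(n) = ln n / ln 28 and log_24(n) = ln n / ln 24. The ratio is (ln n / ln 28) · (ln 24 / ln n) = ln 24 / ln 28, a constant independent of n. So the limit is ln 24 / ln 28 = log_28(24).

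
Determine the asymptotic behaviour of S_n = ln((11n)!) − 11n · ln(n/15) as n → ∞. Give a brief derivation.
S_n ~ 11n · (ln 165 − 1) + O(ln n)

Stirling: ln((11n)!) = 11n ln(11n) − 11n + O(ln n).
  S_n = 11n ln(11n) − 11n − 11n ln(n/15) + O(ln n)
      = 11n ln(11n) − 11n ln n + 11n ln 15 − 11n + O(ln n)
      = 11n ln 11 + 11n ln 15 − 11n + O(ln n)
      = 11n (ln 165 − 1) + O(ln n).
Numerically ln(165) − 1 ≈ 4.1059.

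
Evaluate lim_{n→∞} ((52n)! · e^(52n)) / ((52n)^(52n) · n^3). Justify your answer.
lim = 0

Stirling: (52n)! ~ sqrt(2π·52n) · (52n/e)^(52n). Hence
  (52n)! · e^(52n) / (52n)^(52n) ~ sqrt(2π·52n).
Dividing by n^3: sqrt(2π·52n) / n^3 = sqrt(2π·52) · n^((1−6)/2), so the expression behaves like sqrt(2π·52) · n^((1−6)/2) → 0.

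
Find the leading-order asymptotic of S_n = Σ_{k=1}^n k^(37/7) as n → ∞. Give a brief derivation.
S_n ~ (7/44) · n^(44/7)

Integral comparison: Σ_{k=1}^n k^(37/7) = ∫_0^n x^(37/7) dx + O(n^(37/7)). The integral is n^(1 + 37/7) / (1 + 37/7) = n^((37+7)/7) / ((37+7)/7) = (7/44) · n^(44/7).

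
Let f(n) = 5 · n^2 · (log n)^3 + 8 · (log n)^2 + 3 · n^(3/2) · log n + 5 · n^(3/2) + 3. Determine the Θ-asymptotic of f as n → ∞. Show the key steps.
f(n) ∈ Θ(n^2 · (log n)^3)

Compare the terms by growth order. For large n, n^a · (log n)^b dominates n^a' · (log n)^b' iff a > a', or (a = a' and b > b'). Ranking the 5 terms shows the dominant one is 5 · n^2 · (log n)^3. Hence f(n) ∈ Θ(n^2 · (log n)^3).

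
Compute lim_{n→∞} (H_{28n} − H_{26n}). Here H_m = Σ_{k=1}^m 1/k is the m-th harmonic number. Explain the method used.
lim = ln(28/26) = ln(14/13)

Euler-Maclaurin gives H_m = ln m + γ + 1/(2m) + O(1/m^2). The γ and O(1/m) terms cancel in the difference:
  H_{28n} − H_{26n} = ln(28n) − ln(26n) + O(1/n) = ln(28/26) + O(1/n).
Hence the limit is ln(28/26) = ln(14/13).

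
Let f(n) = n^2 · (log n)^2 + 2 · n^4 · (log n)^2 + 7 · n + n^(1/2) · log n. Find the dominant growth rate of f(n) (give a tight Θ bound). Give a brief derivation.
f(n) ∈ Θ(n^4 · (log n)^2)

Compare the terms by growth order. For large n, n^a · (log n)^b dominates n^a' · (log n)^b' iff a > a', or (a = a' and b > b'). Ranking the 4 terms shows the dominant one is 2 · n^4 · (log n)^2. Hence f(n) ∈ Θ(n^4 · (log n)^2).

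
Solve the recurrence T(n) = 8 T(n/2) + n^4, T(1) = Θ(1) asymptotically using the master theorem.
T(n) = Θ(n^4)

log_2 8 ≈ 3.000. f(n) = n^4 dominates n^(log_2 8) since 4 > 3.000, and the regularity condition a·f(n/b) = 8·(n/2)^4 = (8/16)·n^4 ≤ c·f(n) holds with c = 8/16 ≈ 0.5 < 1. So this is Case 3: T(n) = Θ(f(n)) = Θ(n^4).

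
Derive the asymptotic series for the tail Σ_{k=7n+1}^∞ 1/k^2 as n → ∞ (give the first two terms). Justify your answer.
Σ_{k>7n} 1/k^2 = 1/(1 · (7n)) − 1/(2 · (7n)^2) + O(1/(7n)^3)

Compare to the integral: ∫_{7n}^∞ x^(−2) dx = [−x^(−1)/1]_{7n}^∞ = 1/((2−1)·(7n)). The Euler-Maclaurin correction adds −f(7n)/2 = −1/(2·(7n)^2). Euler-Maclaurin then gives
  Σ_{k>7n} 1/k^2 = ∫_{7n}^∞ dx/x^2 − 1/(2·(7n)^2) + O(1/(7n)^3).
(Equivalently this is ζ(2) − Σ_{k≤7n} 1/k^2.)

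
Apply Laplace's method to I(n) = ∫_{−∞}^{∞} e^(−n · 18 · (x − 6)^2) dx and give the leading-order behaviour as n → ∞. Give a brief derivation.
I(n) = sqrt(π/(18n))

Here φ(x) = 18 · (x − 6)^2 has its unique minimum at x* = 6 with φ(x*) = 0 and φ''(x*) = 36. Laplace's method gives
  I(n) ~ e^(−n φ(x*)) · sqrt(2π / (n · φ''(x*))) = sqrt(2π / (36n)) = sqrt(π/(18n)).
This is exact: substituting u = (x − 6)·sqrt(18n) gives I(n) = (1/sqrt(18n)) ∫_{−∞}^{∞} e^(−u^2) du = sqrt(π/(18n)).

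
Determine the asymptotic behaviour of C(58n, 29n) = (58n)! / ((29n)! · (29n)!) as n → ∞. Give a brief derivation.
C(58n, 29n) ~ (4)^(29n) · sqrt(1/(π·29n))

Write N = 29n. Apply Stirling to each factorial:
  (2N)! ~ sqrt(2π·2N) · (2N/e)^(2N),
  N! ~ sqrt(2π N) · (N/e)^N,
  (1N)! ~ sqrt(2π·1N) · (1N/e)^(1N).
The exponential factors combine to (2N)^(2N) / (N^N · (1N)^(1N)) = 2^(2N)/1^(1N) = (2^2/1^1)^N = (4)^N.
The square-root prefactors combine to sqrt(2π·2N) / (sqrt(2π N)·sqrt(2π·1N)) = sqrt(2 / (2π·1·N)) = sqrt(1/(π·29n)).
Substituting N = 29n: C(58n, 29n) ~ (4)^(29n) · sqrt(1/(π·29n)).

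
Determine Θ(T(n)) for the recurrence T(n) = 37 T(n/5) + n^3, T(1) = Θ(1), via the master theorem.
T(n) = Θ(n^3)

log_5 37 ≈ 2.244. f(n) = n^3 dominates n^(log_5 37) since 3 > 2.244, and the regularity condition a·f(n/b) = 37·(n/5)^3 = (37/125)·n^3 ≤ c·f(n) holds with c = 37/125 ≈ 0.296 < 1. So this is Case 3: T(n) = Θ(f(n)) = Θ(n^3).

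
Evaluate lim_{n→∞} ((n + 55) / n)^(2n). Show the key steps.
lim = e^110

Rewrite as (1 + 55/n)^(2n). By the standard limit (1 + x/n)^n → e^x, we have (1 + 55/n)^n → e^55, and raising to the 2nd power gives e^110.
More precisely, ln[(1 + 55/n)^(2n)] = 2n · ln(1 + 55/n) = 2n · (55/n + O(1/n^2)) = 110 + O(1/n) → 110.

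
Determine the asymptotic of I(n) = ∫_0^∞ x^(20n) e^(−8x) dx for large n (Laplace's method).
I(n) ~ (sqrt(2π·20n) / 8) · (20n/(8e))^(20n)

Write the integrand as exp(20n ln x − 8x) and set f(x) = 20n ln x − 8x. Then f'(x) = 20n/x − 8 = 0 at x* = 20n/8, and f''(x*) = −20n/x*^2 = −8^2/(20n). Laplace's method (interior maximum) gives
  I(n) ~ e^(f(x*)) · sqrt(2π / |f''(x*)|)
        = exp(20n ln(20n/8) − 20n) · sqrt(2π · 20n / 8^2)
        = (20n/8)^(20n) e^(−20n) · sqrt(2π·20n) / 8
        = (sqrt(2π·20n) / 8) · (20n/(8e))^(20n).
This matches Γ(20n+1)/8^(20n+1) with Stirling applied to Γ.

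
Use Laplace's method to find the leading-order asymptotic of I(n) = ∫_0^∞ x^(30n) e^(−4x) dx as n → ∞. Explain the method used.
I(n) ~ (sqrt(2π·30n) / 4) · (30n/(4e))^(30n)

Write the integrand as exp(30n ln x − 4x) and set f(x) = 30n ln x − 4x. Then f'(x) = 30n/x − 4 = 0 at x* = 30n/4, and f''(x*) = −30n/x*^2 = −4^2/(30n). Laplace's method (interior maximum) gives
  I(n) ~ e^(f(x*)) · sqrt(2π / |f''(x*)|)
        = exp(30n ln(30n/4) − 30n) · sqrt(2π · 30n / 4^2)
        = (30n/4)^(30n) e^(−30n) · sqrt(2π·30n) / 4
        = (sqrt(2π·30n) / 4) · (30n/(4e))^(30n).
This matches Γ(30n+1)/4^(30n+1) with Stirling applied to Γ.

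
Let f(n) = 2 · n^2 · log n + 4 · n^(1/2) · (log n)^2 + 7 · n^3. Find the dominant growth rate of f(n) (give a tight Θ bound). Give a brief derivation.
f(n) ∈ Θ(n^3)

Compare the terms by growth order. For large n, n^a · (log n)^b dominates n^a' · (log n)^b' iff a > a', or (a = a' and b > b'). Ranking the 3 terms shows the dominant one is 7 · n^3. Hence f(n) ∈ Θ(n^3).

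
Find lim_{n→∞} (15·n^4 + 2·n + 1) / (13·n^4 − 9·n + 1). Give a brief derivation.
lim = 15/13

For large n the leading n^4 terms dominate both numerator and denominator. Dividing top and bottom by n^4, every other term tends to 0, leaving 15/13.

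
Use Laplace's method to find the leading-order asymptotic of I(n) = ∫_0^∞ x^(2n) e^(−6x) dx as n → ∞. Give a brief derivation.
I(n) ~ (sqrt(2π·2n) / 6) · (2n/(6e))^(2n)

Write the integrand as exp(2n ln x − 6x) and set f(x) = 2n ln x − 6x. Then f'(x) = 2n/x − 6 = 0 at x* = 2n/6, and f''(x*) = −2n/x*^2 = −6^2/(2n). Laplace's method (interior maximum) gives
  I(n) ~ e^(f(x*)) · sqrt(2π / |f''(x*)|)
        = exp(2n ln(2n/6) − 2n) · sqrt(2π · 2n / 6^2)
        = (2n/6)^(2n) e^(−2n) · sqrt(2π·2n) / 6
        = (sqrt(2π·2n) / 6) · (2n/(6e))^(2n).
This matches Γ(2n+1)/6^(2n+1) with Stirling applied to Γ.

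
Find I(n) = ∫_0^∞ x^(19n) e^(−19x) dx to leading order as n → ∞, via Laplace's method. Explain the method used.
I(n) ~ (sqrt(2π·19n) / 19) · (19n/(19e))^(19n)

Write the integrand as exp(19n ln x − 19x) and set f(x) = 19n ln x − 19x. Then f'(x) = 19n/x − 19 = 0 at x* = 19n/19, and f''(x*) = −19n/x*^2 = −19^2/(19n). Laplace's method (interior maximum) gives
  I(n) ~ e^(f(x*)) · sqrt(2π / |f''(x*)|)
        = exp(19n ln(19n/19) − 19n) · sqrt(2π · 19n / 19^2)
        = (19n/19)^(19n) e^(−19n) · sqrt(2π·19n) / 19
        = (sqrt(2π·19n) / 19) · (19n/(19e))^(19n).
This matches Γ(19n+1)/19^(19n+1) with Stirling applied to Γ.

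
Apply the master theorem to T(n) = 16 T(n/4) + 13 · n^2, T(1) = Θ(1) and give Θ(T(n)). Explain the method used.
T(n) = Θ(n^2 log n)

log_4 16 = 2, and f(n) = 13 · n^2 = Θ(n^(log_4 16)). This is Case 2 of the master theorem: T(n) = Θ(f(n) · log n) = Θ(n^2 log n).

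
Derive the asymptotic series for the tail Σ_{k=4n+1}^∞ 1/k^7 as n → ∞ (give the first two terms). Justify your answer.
Σ_{k>4n} 1/k^7 = 1/(6 · (4n)^6) − 1/(2 · (4n)^7) + O(1/(4n)^8)

Compare to the integral: ∫_{4n}^∞ x^(−7) dx = [−x^(−6)/6]_{4n}^∞ = 1/((7−1)·(4n)^6). The Euler-Maclaurin correction adds −f(4n)/2 = −1/(2·(4n)^7). Euler-Maclaurin then gives
  Σ_{k>4n} 1/k^7 = ∫_{4n}^∞ dx/x^7 − 1/(2·(4n)^7) + O(1/(4n)^8).
(Equivalently this is ζ(7) − Σ_{k≤4n} 1/k^7.)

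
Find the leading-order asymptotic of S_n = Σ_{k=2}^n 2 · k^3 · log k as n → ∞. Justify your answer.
S_n ~ n^4 log n / 2 − n^4 / 8

By integral comparison, S_n = ∫_1^n 2 · x^3 · log x dx + O(n^3 · log n). For the integral, ∫ x^3 log x dx = n^4 log n / 4 − n^4/16 (integration by parts). Hence S_n ~ n^4 log n / 2 − n^4 / 8.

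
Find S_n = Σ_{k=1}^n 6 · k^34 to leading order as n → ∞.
S_n ~ 6 · n^35 / 35

By integral comparison (Euler-Maclaurin), Σ_{k=1}^n 6 · k^34 = 6 · ∫_0^n x^34 dx + O(n^34) = 6 · n^35/35 + O(n^34). (Equivalently, Faulhaber's formula gives the same leading term.)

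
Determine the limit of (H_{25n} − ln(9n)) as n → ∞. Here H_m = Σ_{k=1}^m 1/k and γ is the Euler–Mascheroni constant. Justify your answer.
lim = ln(25/9) + γ

By Euler-Maclaurin, H_m = ln m + γ + O(1/m). So
  H_{25n} − ln(9n) = ln(25n) + γ − ln(9n) + O(1/n)
                       = ln(25/9) + γ + O(1/n).
Hence the limit is ln(25/9) + γ.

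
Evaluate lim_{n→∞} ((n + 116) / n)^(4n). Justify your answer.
lim = e^464

Rewrite as (1 + 116/n)^(4n). By the standard limit (1 + x/n)^n → e^x, we have (1 + 116/n)^n → e^116, and raising to the 4th power gives e^464.
More precisely, ln[(1 + 116/n)^(4n)] = 4n · ln(1 + 116/n) = 4n · (116/n + O(1/n^2)) = 464 + O(1/n) → 464.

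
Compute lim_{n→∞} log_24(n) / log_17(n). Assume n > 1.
lim = ln(17) / ln(24) = log_24(17)

Change of base: log_24(n) = ln n / ln 24 and log_17(n) = ln n / ln 17. The ratio is (ln n / ln 24) · (ln 17 / ln n) = ln 17 / ln 24, a constant independent of n. So the limit is ln 17 / ln 24 = log_24(17).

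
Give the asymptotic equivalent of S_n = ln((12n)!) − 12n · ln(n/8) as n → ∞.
S_n ~ 12n · (ln 96 − 1) + O(ln n)

Stirling: ln((12n)!) = 12n ln(12n) − 12n + O(ln n).
  S_n = 12n ln(12n) − 12n − 12n ln(n/8) + O(ln n)
      = 12n ln(12n) − 12n ln n + 12n ln 8 − 12n + O(ln n)
      = 12n ln 12 + 12n ln 8 − 12n + O(ln n)
      = 12n (ln 96 − 1) + O(ln n).
Numerically ln(96) − 1 ≈ 3.5643.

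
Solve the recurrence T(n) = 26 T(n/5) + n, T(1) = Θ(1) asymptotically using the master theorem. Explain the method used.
T(n) = Θ(n^(log_5 26))

Master theorem: compare f(n) = n to n^(log_5 26) where log_5 26 ≈ 2.024. Since 1 < log_5 26, we have f(n) = O(n^(log_5 26 − ε)) for some ε > 0 — Case 1. Hence T(n) = Θ(n^(log_5 26)).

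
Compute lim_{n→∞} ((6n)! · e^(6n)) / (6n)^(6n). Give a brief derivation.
lim = ∞

Stirling: (6n)! ~ sqrt(2π·6n) · (6n/e)^(6n). Hence
  (6n)! · e^(6n) / (6n)^(6n) ~ sqrt(2π·6n) = sqrt(2π·6) · sqrt(n) → ∞.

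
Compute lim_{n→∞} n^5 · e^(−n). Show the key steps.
lim = 0

Exponentials with base > 1 dominate every fixed polynomial: for any fixed c, n^c / e^n → 0 as n → ∞ (e.g. by the ratio test, or since e^n grows faster than any power of n). Hence n^5 · e^(−n) = n^5 / e^n → 0.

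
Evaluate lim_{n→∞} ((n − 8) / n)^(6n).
lim = e^(−48)

Rewrite as (1 − 8/n)^(6n). By the standard limit (1 + x/n)^n → e^x, we have (1 − 8/n)^n → e^(−8), and raising to the 6th power gives e^(−48).
More precisely, ln[(1 − 8/n)^(6n)] = 6n · ln(1 − 8/n) = 6n · (-8/n + O(1/n^2)) = -48 + O(1/n) → -48.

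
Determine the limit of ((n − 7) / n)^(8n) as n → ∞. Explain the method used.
lim = e^(−56)

Rewrite as (1 − 7/n)^(8n). By the standard limit (1 + x/n)^n → e^x, we have (1 − 7/n)^n → e^(−7), and raising to the 8th power gives e^(−56).
More precisely, ln[(1 − 7/n)^(8n)] = 8n · ln(1 − 7/n) = 8n · (-7/n + O(1/n^2)) = -56 + O(1/n) → -56.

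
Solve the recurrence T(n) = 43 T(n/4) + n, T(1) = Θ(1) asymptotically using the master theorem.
T(n) = Θ(n^(log_4 43))

Master theorem: compare f(n) = n to n^(log_4 43) where log_4 43 ≈ 2.713. Since 1 < log_4 43, we have f(n) = O(n^(log_4 43 − ε)) for some ε > 0 — Case 1. Hence T(n) = Θ(n^(log_4 43)).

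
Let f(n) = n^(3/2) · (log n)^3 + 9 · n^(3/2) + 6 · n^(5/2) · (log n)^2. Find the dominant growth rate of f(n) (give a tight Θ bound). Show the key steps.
f(n) ∈ Θ(n^(5/2) · (log n)^2)

Compare the terms by growth order. For large n, n^a · (log n)^b dominates n^a' · (log n)^b' iff a > a', or (a = a' and b > b'). Ranking the 3 terms shows the dominant one is 6 · n^(5/2) · (log n)^2. Hence f(n) ∈ Θ(n^(5/2) · (log n)^2).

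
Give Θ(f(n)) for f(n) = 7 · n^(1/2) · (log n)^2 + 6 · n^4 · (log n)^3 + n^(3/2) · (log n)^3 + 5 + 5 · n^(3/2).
f(n) ∈ Θ(n^4 · (log n)^3)

Compare the terms by growth order. For large n, n^a · (log n)^b dominates n^a' · (log n)^b' iff a > a', or (a = a' and b > b'). Ranking the 5 terms shows the dominant one is 6 · n^4 · (log n)^3. Hence f(n) ∈ Θ(n^4 · (log n)^3).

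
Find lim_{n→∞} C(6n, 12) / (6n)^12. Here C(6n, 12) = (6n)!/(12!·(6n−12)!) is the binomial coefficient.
lim = 1/12! = 1/479001600

With N = 6n → ∞: C(N, 12) / N^12 = [N(N−1)…(N−11)] / (12! · N^12) = (1/12!) · 1 · (1 − 1/(6n)) · … · (1 − 11/(6n)). Each factor → 1 as N → ∞, so the limit is 1/12! = 1/479001600.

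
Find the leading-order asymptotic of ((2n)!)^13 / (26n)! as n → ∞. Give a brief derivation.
((2n)!)^13/(26n)! ~ ((2π·2n)^(12/2) / sqrt(13)) · 13^(−13·2n)  →  0

Write N = 2n. Stirling: N! ~ sqrt(2π N)(N/e)^N and (13N)! ~ sqrt(2π·13N)·(13N/e)^(13N).
  (N!)^13/(13N)! ~ (2π N)^(13/2) (N/e)^(13N) / [sqrt(2π·13N) (13N/e)^(13N)]
     = (2π N)^(13/2) / sqrt(2π·13N) · (N/(13N))^(13N)
     = (2π N)^((13−1)/2) / sqrt(13) · 13^(−13N).
Since 13^13 > 1, the factor 13^(−13N) decays exponentially, so the ratio → 0. Substituting N = 2n gives the stated form.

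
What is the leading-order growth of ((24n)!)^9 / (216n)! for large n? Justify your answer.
((24n)!)^9/(216n)! ~ ((2π·24n)^(8/2) / 3) · 9^(−9·24n)  →  0

Write N = 24n. Stirling: N! ~ sqrt(2π N)(N/e)^N and (9N)! ~ sqrt(2π·9N)·(9N/e)^(9N).
  (N!)^9/(9N)! ~ (2π N)^(9/2) (N/e)^(9N) / [sqrt(2π·9N) (9N/e)^(9N)]
     = (2π N)^(9/2) / sqrt(2π·9N) · (N/(9N))^(9N)
     = (2π N)^((9−1)/2) / 3 · 9^(−9N).
Since 9^9 > 1, the factor 9^(−9N) decays exponentially, so the ratio → 0. Substituting N = 24n gives the stated form.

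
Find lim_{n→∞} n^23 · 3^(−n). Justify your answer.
lim = 0

Exponentials with base > 1 dominate every fixed polynomial: for any fixed c, n^c / 3^n → 0 as n → ∞ (e.g. by the ratio test, or by writing 3^n = e^(n ln 3) and noting e^(n ln 3) / n^c → ∞). Hence n^23 · 3^(−n) = n^23 / 3^n → 0.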